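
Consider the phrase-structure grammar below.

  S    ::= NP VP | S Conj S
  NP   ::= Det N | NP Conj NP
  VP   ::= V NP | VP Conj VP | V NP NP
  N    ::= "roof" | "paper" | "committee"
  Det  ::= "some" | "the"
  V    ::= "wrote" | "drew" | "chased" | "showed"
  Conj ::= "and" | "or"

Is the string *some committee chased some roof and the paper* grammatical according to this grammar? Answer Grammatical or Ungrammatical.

Grammatical

S
  NP
    Det: some
    N: committee
  VP
    V: chased
    NP
      NP
        Det: some
        N: roof
      Conj: and
      NP
        Det: the
        N: paper
Each bracket corresponds to one application of a listed rule, so the string is derivable from S.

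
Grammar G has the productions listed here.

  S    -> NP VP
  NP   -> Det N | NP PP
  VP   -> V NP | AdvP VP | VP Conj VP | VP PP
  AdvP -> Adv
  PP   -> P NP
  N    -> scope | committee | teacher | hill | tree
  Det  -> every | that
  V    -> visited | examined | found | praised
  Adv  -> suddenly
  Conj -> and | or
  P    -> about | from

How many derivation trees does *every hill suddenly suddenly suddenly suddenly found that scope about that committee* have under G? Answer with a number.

6

Two of the 6 distinct bracketings:
[S [NP [Det every] [N hill]] [VP [AdvP [Adv suddenly]] [VP [AdvP [Adv suddenly]] [VP [AdvP [Adv suddenly]] [VP [AdvP [Adv suddenly]] [VP [V found] [NP [NP [Det that] [N scope]] [PP [P about] [NP [Det that] [N committee]]]]]]]]]]
[S [NP [Det every] [N hill]] [VP [AdvP [Adv suddenly]] [VP [AdvP [Adv suddenly]] [VP [AdvP [Adv suddenly]] [VP [AdvP [Adv suddenly]] [VP [VP [V found] [NP [Det that] [N scope]]] [PP [P about] [NP [Det that] [N committee]]]]]]]]]
The difference turns on whether NP → NP PP is used at the relevant span, versus an alternative expansion of NP.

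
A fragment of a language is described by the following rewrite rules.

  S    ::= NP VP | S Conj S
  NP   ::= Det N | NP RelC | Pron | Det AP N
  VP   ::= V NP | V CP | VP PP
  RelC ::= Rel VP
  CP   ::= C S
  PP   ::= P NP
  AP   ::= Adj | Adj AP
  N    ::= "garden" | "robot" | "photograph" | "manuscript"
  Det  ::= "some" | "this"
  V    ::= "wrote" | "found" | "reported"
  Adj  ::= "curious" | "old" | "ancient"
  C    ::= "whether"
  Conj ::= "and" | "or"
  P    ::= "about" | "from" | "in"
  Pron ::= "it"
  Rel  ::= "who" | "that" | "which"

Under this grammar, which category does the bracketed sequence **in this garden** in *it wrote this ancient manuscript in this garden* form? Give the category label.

[S [NP [Pron it]] [VP [VP [V wrote] [NP [Det this] [AP [Adj ancient]] [N manuscript]]] [PP [P in] [NP [Det this] [N garden]]]]]
The span 'in this garden' is the PP node built by PP → P NP.

PP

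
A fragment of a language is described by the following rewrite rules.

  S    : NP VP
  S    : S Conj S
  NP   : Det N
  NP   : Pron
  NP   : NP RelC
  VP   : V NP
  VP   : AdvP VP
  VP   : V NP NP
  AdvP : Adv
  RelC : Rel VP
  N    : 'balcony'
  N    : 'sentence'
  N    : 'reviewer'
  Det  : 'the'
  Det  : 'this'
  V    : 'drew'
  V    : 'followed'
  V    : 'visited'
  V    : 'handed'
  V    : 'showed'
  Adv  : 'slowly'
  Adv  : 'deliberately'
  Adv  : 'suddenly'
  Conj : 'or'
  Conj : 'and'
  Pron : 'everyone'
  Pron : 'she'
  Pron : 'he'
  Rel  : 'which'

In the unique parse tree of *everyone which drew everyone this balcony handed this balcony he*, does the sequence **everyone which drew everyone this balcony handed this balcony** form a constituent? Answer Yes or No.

[S [NP [NP [Pron everyone]] [RelC [Rel which] [VP [V drew] [NP [Pron everyone]] [NP [Det this] [N balcony]]]]] [VP [V handed] [NP [Det this] [N balcony]] [NP [Pron he]]]]
The smallest constituent containing 'everyone which drew everyone this balcony handed this balcony' is the S spanning 'everyone which drew everyone this balcony handed this balcony he'; no single node in the tree dominates exactly the given words.

No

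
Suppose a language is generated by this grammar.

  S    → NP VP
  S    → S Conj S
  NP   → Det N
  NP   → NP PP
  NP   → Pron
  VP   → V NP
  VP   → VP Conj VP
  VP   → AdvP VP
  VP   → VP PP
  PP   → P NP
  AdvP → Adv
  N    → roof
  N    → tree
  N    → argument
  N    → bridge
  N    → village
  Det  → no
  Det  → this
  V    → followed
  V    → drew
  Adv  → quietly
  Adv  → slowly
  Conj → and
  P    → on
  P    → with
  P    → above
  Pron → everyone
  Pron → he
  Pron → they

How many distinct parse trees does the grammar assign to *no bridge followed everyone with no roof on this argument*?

Two of the 5 distinct bracketings:
[S [NP [Det no] [N bridge]] [VP [V followed] [NP [NP [Pron everyone]] [PP [P with] [NP [NP [Det no] [N roof]] [PP [P on] [NP [Det this] [N argument]]]]]]]]
[S [NP [Det no] [N bridge]] [VP [V followed] [NP [NP [NP [Pron everyone]] [PP [P with] [NP [Det no] [N roof]]]] [PP [P on] [NP [Det this] [N argument]]]]]]
The trees differ in how a recursive rule is bracketed over the same span.

5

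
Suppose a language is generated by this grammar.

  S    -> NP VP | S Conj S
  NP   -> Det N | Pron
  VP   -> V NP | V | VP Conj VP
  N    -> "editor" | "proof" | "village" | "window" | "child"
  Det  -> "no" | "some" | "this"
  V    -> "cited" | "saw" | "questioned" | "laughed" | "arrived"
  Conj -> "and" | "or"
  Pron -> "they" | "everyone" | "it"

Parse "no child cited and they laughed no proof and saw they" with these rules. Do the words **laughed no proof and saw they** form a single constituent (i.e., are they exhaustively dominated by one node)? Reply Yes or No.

Yes

[S [S [NP [Det no] [N child]] [VP [V cited]]] [Conj and] [S [NP [Pron they]] [VP [VP [V laughed] [NP [Det no] [N proof]]] [Conj and] [VP [V saw] [NP [Pron they]]]]]]
The words 'laughed no proof and saw they' are exhaustively dominated by a single VP node (built by VP → VP Conj VP), so they form a constituent.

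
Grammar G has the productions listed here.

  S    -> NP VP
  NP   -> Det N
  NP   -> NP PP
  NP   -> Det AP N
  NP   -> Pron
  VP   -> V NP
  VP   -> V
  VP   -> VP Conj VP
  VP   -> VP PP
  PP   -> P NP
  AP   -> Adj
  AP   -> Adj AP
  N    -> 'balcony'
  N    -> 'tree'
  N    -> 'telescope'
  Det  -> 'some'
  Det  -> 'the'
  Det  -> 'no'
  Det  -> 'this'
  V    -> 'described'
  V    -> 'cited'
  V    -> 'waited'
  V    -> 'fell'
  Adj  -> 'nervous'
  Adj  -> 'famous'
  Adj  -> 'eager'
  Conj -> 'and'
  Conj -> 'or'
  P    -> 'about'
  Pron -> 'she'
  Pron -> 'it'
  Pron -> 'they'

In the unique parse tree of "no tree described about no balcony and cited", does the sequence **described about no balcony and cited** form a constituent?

Yes

[S [NP [Det no] [N tree]] [VP [VP [VP [V described]] [PP [P about] [NP [Det no] [N balcony]]]] [Conj and] [VP [V cited]]]]
The words 'described about no balcony and cited' are exhaustively dominated by a single VP node (built by VP → VP Conj VP), so they form a constituent.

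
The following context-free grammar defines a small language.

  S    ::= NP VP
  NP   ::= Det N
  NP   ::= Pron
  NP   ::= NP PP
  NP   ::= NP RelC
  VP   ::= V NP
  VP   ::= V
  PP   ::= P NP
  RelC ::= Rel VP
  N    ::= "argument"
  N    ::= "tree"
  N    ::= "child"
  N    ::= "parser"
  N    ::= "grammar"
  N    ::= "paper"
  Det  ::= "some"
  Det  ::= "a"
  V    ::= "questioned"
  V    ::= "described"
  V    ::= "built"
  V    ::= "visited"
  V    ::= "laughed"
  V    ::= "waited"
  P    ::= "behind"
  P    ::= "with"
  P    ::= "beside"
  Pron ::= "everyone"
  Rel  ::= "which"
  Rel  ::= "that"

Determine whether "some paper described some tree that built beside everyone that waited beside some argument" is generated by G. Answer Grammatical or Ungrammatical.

Grammatical

S
  NP
    Det: some
    N: paper
  VP
    V: described
    NP
      NP
        NP
          Det: some
          N: tree
        RelC
          Rel: that
          VP
            V: built
      PP
        P: beside
        NP
          NP
            NP
              Pron: everyone
            RelC
              Rel: that
              VP
                V: waited
          PP
            P: beside
            NP
              Det: some
              N: argument
Every word is introduced by a lexical rule and the phrasal rules combine the resulting categories into a single S.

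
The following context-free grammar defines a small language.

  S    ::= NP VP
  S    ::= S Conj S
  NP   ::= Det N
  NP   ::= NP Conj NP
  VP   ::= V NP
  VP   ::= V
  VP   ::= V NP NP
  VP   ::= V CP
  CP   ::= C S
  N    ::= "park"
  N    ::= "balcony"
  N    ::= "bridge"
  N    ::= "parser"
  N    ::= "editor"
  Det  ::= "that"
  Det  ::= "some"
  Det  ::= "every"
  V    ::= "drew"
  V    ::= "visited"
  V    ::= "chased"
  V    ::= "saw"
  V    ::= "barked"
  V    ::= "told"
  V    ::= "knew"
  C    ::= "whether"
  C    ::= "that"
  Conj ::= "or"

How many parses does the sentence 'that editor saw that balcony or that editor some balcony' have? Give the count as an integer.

[S [NP [Det that] [N editor]] [VP [V saw] [NP [NP [Det that] [N balcony]] [Conj or] [NP [Det that] [N editor]]] [NP [Det some] [N balcony]]]]
No rule offers an alternative attachment or grouping for any span, so this is the only derivation.

1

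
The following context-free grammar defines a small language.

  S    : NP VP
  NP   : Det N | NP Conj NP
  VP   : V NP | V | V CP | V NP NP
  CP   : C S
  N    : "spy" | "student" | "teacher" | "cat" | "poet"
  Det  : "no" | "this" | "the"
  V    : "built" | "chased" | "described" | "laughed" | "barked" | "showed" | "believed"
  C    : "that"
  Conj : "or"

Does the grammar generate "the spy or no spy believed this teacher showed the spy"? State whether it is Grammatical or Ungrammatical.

Ungrammatical

For S → NP VP, every NP-prefix leaves a non-VP remainder: after 'the spy' the remainder is not a VP; after 'the spy or no spy' the remainder is not a VP.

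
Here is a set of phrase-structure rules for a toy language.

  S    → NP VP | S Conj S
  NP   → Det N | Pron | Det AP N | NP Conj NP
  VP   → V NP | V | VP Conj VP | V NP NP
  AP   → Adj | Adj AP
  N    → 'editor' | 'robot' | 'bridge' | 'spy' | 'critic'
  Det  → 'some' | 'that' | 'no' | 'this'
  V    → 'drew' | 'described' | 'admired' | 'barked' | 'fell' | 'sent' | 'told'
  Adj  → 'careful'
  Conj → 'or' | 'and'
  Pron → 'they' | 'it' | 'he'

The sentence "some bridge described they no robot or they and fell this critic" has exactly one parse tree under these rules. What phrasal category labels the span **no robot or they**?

[S [NP [Det some] [N bridge]] [VP [VP [V described] [NP [Pron they]] [NP [NP [Det no] [N robot]] [Conj or] [NP [Pron they]]]] [Conj and] [VP [V fell] [NP [Det this] [N critic]]]]]
The span 'no robot or they' is the NP node built by NP → NP Conj NP.

NP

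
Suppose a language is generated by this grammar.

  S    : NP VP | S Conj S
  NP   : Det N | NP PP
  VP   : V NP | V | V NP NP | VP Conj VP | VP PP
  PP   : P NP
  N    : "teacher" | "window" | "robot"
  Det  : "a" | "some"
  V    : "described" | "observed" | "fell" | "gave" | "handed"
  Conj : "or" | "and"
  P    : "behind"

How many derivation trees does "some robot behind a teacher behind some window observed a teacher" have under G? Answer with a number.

The two bracketings:
[S [NP [NP [Det some] [N robot]] [PP [P behind] [NP [NP [Det a] [N teacher]] [PP [P behind] [NP [Det some] [N window]]]]]] [VP [V observed] [NP [Det a] [N teacher]]]]
[S [NP [NP [NP [Det some] [N robot]] [PP [P behind] [NP [Det a] [N teacher]]]] [PP [P behind] [NP [Det some] [N window]]]] [VP [V observed] [NP [Det a] [N teacher]]]]
The trees differ in how a recursive rule is bracketed over the same span.

2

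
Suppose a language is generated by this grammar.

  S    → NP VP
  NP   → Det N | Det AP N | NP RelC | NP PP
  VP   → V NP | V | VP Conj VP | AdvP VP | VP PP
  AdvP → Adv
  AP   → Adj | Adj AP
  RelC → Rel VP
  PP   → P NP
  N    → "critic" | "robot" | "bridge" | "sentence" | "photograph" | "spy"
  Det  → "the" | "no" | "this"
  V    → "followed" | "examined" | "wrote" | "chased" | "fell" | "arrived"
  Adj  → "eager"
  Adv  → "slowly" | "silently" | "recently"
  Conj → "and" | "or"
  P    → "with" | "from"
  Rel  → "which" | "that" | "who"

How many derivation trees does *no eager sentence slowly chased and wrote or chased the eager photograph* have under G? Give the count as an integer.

5

Two of the 5 distinct bracketings:
[S [NP [Det no] [AP [Adj eager]] [N sentence]] [VP [VP [AdvP [Adv slowly]] [VP [V chased]]] [Conj and] [VP [VP [V wrote]] [Conj or] [VP [V chased] [NP [Det the] [AP [Adj eager]] [N photograph]]]]]]
[S [NP [Det no] [AP [Adj eager]] [N sentence]] [VP [VP [VP [AdvP [Adv slowly]] [VP [V chased]]] [Conj and] [VP [V wrote]]] [Conj or] [VP [V chased] [NP [Det the] [AP [Adj eager]] [N photograph]]]]]
The trees differ in how a recursive rule is bracketed over the same span.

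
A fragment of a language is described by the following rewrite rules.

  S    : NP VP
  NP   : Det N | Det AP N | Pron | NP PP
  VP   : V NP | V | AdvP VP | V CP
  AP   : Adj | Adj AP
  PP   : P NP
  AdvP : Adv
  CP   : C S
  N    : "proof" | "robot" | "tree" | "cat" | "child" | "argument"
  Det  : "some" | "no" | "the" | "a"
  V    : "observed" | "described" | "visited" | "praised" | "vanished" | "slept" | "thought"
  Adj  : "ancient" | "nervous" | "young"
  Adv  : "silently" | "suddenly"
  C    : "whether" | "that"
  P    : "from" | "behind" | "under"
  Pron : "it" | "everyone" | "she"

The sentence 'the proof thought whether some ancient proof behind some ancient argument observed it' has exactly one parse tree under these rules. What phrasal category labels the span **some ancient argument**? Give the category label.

NP

[S [NP [Det the] [N proof]] [VP [V thought] [CP [C whether] [S [NP [NP [Det some] [AP [Adj ancient]] [N proof]] [PP [P behind] [NP [Det some] [AP [Adj ancient]] [N argument]]]] [VP [V observed] [NP [Pron it]]]]]]]
The span 'some ancient argument' is the NP node built by NP → Det AP N.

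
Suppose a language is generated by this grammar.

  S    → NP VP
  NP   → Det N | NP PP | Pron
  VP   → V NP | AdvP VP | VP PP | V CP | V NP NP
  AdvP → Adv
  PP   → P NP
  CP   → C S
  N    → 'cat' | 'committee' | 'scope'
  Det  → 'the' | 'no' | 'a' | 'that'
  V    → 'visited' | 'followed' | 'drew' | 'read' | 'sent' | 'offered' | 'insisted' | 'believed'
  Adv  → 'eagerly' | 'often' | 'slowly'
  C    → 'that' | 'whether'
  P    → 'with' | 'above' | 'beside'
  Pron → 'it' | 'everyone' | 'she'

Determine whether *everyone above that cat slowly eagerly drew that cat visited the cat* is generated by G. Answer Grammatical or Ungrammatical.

Ungrammatical

For S → NP VP, every NP-prefix leaves a non-VP remainder: after 'everyone' the remainder is not a VP; after 'everyone above that cat' the remainder is not a VP.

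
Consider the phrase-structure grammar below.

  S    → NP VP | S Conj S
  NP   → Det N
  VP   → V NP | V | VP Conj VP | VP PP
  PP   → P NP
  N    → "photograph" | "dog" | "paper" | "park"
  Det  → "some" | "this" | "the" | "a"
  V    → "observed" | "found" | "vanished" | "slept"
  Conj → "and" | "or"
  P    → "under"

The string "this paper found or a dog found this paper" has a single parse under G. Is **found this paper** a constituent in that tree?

[S [S [NP [Det this] [N paper]] [VP [V found]]] [Conj or] [S [NP [Det a] [N dog]] [VP [V found] [NP [Det this] [N paper]]]]]
The words 'found this paper' are exhaustively dominated by a single VP node (built by VP → V NP), so they form a constituent.

Yes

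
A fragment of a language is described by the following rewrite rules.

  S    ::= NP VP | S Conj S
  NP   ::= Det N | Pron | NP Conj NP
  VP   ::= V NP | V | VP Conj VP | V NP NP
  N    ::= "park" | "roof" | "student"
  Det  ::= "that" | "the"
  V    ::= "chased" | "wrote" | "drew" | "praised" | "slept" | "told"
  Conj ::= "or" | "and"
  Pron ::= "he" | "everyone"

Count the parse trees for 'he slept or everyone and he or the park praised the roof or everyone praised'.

Two of the 4 distinct bracketings:
[S [S [NP [Pron he]] [VP [V slept]]] [Conj or] [S [S [NP [NP [Pron everyone]] [Conj and] [NP [NP [Pron he]] [Conj or] [NP [Det the] [N park]]]] [VP [V praised] [NP [Det the] [N roof]]]] [Conj or] [S [NP [Pron everyone]] [VP [V praised]]]]]
[S [S [NP [Pron he]] [VP [V slept]]] [Conj or] [S [S [NP [NP [NP [Pron everyone]] [Conj and] [NP [Pron he]]] [Conj or] [NP [Det the] [N park]]] [VP [V praised] [NP [Det the] [N roof]]]] [Conj or] [S [NP [Pron everyone]] [VP [V praised]]]]]
The trees differ in how a recursive rule is bracketed over the same span.

4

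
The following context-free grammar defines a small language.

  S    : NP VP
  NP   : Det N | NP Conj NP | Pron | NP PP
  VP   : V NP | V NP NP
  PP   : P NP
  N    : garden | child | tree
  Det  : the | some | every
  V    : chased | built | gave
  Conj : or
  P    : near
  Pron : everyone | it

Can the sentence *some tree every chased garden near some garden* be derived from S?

A Det word can never sit immediately before a V word in any string this grammar generates, so the substring 'every chased' rules out a derivation.

Ungrammatical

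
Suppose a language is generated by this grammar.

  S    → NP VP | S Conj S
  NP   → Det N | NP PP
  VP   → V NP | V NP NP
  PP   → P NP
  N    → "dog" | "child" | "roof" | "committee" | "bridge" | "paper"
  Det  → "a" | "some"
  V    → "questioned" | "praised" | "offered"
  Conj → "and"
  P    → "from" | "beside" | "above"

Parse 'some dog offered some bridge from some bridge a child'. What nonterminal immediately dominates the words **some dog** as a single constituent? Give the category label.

S
  NP
    Det: some
    N: dog
  VP
    V: offered
    NP
      NP
        Det: some
        N: bridge
      PP
        P: from
        NP
          Det: some
          N: bridge
    NP
      Det: a
      N: child
The span 'some dog' is the NP node built by NP → Det N.

NP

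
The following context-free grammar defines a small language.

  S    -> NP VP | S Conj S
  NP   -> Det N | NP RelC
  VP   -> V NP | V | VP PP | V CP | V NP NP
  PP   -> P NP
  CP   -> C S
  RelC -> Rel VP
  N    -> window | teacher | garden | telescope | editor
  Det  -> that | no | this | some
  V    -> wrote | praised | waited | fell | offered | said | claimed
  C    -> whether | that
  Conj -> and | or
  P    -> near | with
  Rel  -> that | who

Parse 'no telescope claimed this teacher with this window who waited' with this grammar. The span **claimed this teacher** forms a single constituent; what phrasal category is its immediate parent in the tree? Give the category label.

[S [NP [Det no] [N telescope]] [VP [VP [V claimed] [NP [Det this] [N teacher]]] [PP [P with] [NP [NP [Det this] [N window]] [RelC [Rel who] [VP [V waited]]]]]]]
The span 'claimed this teacher' is the VP node built by VP → V NP.
Its mother is the VP built by VP → VP PP.

VP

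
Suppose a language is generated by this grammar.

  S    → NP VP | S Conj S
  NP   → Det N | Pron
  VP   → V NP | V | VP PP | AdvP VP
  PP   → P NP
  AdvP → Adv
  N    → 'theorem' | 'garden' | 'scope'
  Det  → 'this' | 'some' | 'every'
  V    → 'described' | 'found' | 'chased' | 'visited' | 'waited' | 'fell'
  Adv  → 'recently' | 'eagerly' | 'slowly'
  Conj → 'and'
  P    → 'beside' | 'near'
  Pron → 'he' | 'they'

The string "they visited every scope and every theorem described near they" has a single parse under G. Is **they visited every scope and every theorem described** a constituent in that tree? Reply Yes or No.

No

[S [S [NP [Pron they]] [VP [V visited] [NP [Det every] [N scope]]]] [Conj and] [S [NP [Det every] [N theorem]] [VP [VP [V described]] [PP [P near] [NP [Pron they]]]]]]
The smallest constituent containing 'they visited every scope and every theorem described' is the S spanning 'they visited every scope and every theorem described near they'; no single node in the tree dominates exactly the given words.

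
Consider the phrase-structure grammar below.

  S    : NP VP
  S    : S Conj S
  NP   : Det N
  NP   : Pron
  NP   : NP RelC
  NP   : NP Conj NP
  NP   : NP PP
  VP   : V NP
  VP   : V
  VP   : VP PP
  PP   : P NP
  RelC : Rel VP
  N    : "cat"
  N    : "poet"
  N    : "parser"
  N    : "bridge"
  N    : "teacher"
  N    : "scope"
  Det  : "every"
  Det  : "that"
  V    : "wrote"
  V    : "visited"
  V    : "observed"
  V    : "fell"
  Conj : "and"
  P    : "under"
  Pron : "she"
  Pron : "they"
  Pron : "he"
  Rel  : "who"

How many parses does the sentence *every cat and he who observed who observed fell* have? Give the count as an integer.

Two of the 3 distinct bracketings:
[S [NP [NP [NP [NP [Det every] [N cat]] [Conj and] [NP [Pron he]]] [RelC [Rel who] [VP [V observed]]]] [RelC [Rel who] [VP [V observed]]]] [VP [V fell]]]
[S [NP [NP [NP [Det every] [N cat]] [Conj and] [NP [NP [Pron he]] [RelC [Rel who] [VP [V observed]]]]] [RelC [Rel who] [VP [V observed]]]] [VP [V fell]]]
The trees differ in how a recursive rule is bracketed over the same span.

3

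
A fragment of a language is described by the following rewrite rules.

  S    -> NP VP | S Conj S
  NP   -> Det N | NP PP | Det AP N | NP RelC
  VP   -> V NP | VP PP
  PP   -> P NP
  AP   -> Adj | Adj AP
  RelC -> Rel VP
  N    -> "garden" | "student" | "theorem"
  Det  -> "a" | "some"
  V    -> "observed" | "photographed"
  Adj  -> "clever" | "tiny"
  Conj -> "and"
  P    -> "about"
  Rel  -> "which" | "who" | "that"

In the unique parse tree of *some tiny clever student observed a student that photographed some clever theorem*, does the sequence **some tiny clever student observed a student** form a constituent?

No

[S [NP [Det some] [AP [Adj tiny] [AP [Adj clever]]] [N student]] [VP [V observed] [NP [NP [Det a] [N student]] [RelC [Rel that] [VP [V photographed] [NP [Det some] [AP [Adj clever]] [N theorem]]]]]]]
The smallest constituent containing 'some tiny clever student observed a student' is the S spanning 'some tiny clever student observed a student that photographed some clever theorem'; no single node in the tree dominates exactly the given words.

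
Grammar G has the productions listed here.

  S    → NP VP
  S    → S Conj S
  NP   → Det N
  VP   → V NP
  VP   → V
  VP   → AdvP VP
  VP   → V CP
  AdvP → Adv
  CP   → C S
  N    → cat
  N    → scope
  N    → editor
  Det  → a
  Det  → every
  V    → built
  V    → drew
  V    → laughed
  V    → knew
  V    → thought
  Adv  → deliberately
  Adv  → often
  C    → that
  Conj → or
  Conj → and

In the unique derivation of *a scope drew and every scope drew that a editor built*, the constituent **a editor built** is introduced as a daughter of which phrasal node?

CP

S
  S
    NP
      Det: a
      N: scope
    VP
      V: drew
  Conj: and
  S
    NP
      Det: every
      N: scope
    VP
      V: drew
      CP
        C: that
        S
          NP
            Det: a
            N: editor
          VP
            V: built
The span 'a editor built' is the S node built by S → NP VP.
Its mother is the CP built by CP → C S.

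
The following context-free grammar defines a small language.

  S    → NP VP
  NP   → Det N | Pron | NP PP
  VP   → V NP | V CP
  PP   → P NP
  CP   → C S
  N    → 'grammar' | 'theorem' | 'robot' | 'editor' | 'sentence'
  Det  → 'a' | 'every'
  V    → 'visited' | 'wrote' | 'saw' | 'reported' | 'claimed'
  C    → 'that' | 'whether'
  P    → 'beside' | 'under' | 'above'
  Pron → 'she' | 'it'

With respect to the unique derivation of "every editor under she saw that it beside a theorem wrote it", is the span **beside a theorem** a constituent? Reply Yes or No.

[S [NP [NP [Det every] [N editor]] [PP [P under] [NP [Pron she]]]] [VP [V saw] [CP [C that] [S [NP [NP [Pron it]] [PP [P beside] [NP [Det a] [N theorem]]]] [VP [V wrote] [NP [Pron it]]]]]]]
The words 'beside a theorem' are exhaustively dominated by a single PP node (built by PP → P NP), so they form a constituent.

Yes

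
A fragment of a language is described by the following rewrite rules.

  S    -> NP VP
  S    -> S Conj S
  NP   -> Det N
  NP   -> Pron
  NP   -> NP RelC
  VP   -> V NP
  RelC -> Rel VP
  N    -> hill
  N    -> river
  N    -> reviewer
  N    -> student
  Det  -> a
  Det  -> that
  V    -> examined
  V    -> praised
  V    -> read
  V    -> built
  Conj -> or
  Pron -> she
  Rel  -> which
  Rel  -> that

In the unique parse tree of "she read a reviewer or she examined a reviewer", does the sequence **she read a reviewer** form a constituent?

[S [S [NP [Pron she]] [VP [V read] [NP [Det a] [N reviewer]]]] [Conj or] [S [NP [Pron she]] [VP [V examined] [NP [Det a] [N reviewer]]]]]
The words 'she read a reviewer' are exhaustively dominated by a single S node (built by S → NP VP), so they form a constituent.

Yes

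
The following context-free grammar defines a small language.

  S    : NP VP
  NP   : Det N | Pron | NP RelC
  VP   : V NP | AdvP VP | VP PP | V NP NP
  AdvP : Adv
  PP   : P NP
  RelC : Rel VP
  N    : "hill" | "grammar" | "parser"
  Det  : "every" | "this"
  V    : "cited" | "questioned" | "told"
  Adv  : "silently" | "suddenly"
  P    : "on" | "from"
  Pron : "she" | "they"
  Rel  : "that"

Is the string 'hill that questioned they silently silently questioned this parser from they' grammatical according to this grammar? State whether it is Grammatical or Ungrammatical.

For S → NP VP, no prefix of the string parses as an NP.

Ungrammatical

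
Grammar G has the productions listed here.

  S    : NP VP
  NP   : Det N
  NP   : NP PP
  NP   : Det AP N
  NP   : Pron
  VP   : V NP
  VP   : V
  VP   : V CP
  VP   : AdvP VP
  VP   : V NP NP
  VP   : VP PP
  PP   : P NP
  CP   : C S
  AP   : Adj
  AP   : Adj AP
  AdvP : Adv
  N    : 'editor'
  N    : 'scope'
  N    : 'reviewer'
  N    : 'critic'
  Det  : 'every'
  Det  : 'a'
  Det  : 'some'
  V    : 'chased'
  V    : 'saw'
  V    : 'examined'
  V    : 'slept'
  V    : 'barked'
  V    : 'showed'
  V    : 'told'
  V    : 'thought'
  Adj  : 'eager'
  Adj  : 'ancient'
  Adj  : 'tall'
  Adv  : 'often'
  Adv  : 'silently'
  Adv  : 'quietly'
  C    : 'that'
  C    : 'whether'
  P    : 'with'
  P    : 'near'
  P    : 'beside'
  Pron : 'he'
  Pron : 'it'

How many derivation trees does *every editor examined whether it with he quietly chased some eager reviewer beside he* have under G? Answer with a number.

4

Two of the 4 distinct bracketings:
[S [NP [Det every] [N editor]] [VP [V examined] [CP [C whether] [S [NP [NP [Pron it]] [PP [P with] [NP [Pron he]]]] [VP [AdvP [Adv quietly]] [VP [V chased] [NP [NP [Det some] [AP [Adj eager]] [N reviewer]] [PP [P beside] [NP [Pron he]]]]]]]]]]
[S [NP [Det every] [N editor]] [VP [V examined] [CP [C whether] [S [NP [NP [Pron it]] [PP [P with] [NP [Pron he]]]] [VP [AdvP [Adv quietly]] [VP [VP [V chased] [NP [Det some] [AP [Adj eager]] [N reviewer]]] [PP [P beside] [NP [Pron he]]]]]]]]]
The difference turns on whether VP → VP PP is used at the relevant span, versus an alternative expansion of VP.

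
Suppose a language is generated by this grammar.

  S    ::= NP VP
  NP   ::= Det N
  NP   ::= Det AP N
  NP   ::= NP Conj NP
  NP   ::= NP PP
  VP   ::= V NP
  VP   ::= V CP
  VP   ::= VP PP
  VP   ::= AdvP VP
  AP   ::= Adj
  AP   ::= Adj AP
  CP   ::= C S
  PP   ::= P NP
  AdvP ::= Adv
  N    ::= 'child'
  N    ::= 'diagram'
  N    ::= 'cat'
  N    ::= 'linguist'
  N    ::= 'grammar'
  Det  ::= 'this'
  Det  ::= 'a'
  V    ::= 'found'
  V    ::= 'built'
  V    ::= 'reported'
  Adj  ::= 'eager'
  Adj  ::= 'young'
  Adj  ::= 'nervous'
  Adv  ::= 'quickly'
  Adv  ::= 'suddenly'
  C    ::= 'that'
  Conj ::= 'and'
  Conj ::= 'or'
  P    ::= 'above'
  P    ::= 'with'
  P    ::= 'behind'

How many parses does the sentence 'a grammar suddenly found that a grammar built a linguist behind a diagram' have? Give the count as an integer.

4

Two of the 4 distinct bracketings:
[S [NP [Det a] [N grammar]] [VP [VP [AdvP [Adv suddenly]] [VP [V found] [CP [C that] [S [NP [Det a] [N grammar]] [VP [V built] [NP [Det a] [N linguist]]]]]]] [PP [P behind] [NP [Det a] [N diagram]]]]]
[S [NP [Det a] [N grammar]] [VP [AdvP [Adv suddenly]] [VP [V found] [CP [C that] [S [NP [Det a] [N grammar]] [VP [V built] [NP [NP [Det a] [N linguist]] [PP [P behind] [NP [Det a] [N diagram]]]]]]]]]]
The difference turns on whether NP → NP PP is used at the relevant span, versus an alternative expansion of NP.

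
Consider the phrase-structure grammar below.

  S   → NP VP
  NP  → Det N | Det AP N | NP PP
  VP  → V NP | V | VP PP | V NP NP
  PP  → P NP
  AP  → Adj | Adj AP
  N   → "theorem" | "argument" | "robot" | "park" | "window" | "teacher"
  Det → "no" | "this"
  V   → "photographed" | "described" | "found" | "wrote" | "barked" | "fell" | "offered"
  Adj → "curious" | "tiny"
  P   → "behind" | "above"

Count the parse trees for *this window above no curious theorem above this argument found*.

The two bracketings:
[S [NP [NP [Det this] [N window]] [PP [P above] [NP [NP [Det no] [AP [Adj curious]] [N theorem]] [PP [P above] [NP [Det this] [N argument]]]]]] [VP [V found]]]
[S [NP [NP [NP [Det this] [N window]] [PP [P above] [NP [Det no] [AP [Adj curious]] [N theorem]]]] [PP [P above] [NP [Det this] [N argument]]]] [VP [V found]]]
The trees differ in how a recursive rule is bracketed over the same span.

2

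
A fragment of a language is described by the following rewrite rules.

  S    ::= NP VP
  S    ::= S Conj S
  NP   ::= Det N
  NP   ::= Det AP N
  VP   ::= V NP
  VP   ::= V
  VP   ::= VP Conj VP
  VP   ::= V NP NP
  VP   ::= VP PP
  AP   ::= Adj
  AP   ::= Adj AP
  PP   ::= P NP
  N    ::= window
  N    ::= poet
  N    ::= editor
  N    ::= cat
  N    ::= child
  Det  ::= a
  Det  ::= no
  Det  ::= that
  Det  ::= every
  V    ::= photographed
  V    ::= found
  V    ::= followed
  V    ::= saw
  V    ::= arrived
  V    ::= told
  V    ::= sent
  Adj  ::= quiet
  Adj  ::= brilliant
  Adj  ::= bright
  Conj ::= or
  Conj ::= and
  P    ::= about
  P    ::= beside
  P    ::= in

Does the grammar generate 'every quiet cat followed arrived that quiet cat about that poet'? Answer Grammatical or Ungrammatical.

A V word can never sit immediately before a V word in any string this grammar generates, so the substring 'followed arrived' rules out a derivation.

Ungrammatical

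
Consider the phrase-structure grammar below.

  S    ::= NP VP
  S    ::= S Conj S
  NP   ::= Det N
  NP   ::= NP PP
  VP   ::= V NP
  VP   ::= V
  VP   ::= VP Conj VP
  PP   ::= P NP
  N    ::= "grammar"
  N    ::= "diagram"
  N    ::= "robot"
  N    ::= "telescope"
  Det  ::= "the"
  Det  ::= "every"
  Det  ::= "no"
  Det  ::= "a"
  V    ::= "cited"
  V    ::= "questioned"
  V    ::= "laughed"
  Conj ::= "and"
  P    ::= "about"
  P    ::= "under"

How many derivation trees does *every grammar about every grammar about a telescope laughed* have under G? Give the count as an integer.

The two bracketings:
[S [NP [NP [Det every] [N grammar]] [PP [P about] [NP [NP [Det every] [N grammar]] [PP [P about] [NP [Det a] [N telescope]]]]]] [VP [V laughed]]]
[S [NP [NP [NP [Det every] [N grammar]] [PP [P about] [NP [Det every] [N grammar]]]] [PP [P about] [NP [Det a] [N telescope]]]] [VP [V laughed]]]
The trees differ in how a recursive rule is bracketed over the same span.

2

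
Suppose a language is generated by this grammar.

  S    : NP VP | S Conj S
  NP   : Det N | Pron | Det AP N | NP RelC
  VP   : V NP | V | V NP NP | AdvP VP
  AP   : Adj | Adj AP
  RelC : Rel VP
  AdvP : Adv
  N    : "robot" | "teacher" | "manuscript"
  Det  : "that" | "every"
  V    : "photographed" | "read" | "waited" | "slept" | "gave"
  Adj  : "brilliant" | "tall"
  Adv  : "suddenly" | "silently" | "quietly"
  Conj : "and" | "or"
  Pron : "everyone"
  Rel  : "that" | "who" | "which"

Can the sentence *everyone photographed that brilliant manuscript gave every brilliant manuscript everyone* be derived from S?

Ungrammatical

For S → NP VP, the only prefix that parses as NP is 'everyone', but the remainder 'photographed that brilliant manuscript gave every brilliant manuscript everyone' is not a VP under these rules. The alternative S rule S → S Conj S likewise has no satisfying split.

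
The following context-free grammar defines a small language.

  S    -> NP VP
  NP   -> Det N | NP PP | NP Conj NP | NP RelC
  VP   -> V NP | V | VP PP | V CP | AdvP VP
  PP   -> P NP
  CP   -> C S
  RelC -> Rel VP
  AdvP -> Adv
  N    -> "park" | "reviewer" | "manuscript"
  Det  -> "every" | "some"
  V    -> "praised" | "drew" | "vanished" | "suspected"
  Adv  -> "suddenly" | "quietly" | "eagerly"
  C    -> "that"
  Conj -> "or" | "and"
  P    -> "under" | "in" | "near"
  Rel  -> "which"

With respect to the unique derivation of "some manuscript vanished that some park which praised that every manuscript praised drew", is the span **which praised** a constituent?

No

[S [NP [Det some] [N manuscript]] [VP [V vanished] [CP [C that] [S [NP [NP [Det some] [N park]] [RelC [Rel which] [VP [V praised] [CP [C that] [S [NP [Det every] [N manuscript]] [VP [V praised]]]]]]] [VP [V drew]]]]]]
The smallest constituent containing 'which praised' is the RelC spanning 'which praised that every manuscript praised'; no single node in the tree dominates exactly the given words.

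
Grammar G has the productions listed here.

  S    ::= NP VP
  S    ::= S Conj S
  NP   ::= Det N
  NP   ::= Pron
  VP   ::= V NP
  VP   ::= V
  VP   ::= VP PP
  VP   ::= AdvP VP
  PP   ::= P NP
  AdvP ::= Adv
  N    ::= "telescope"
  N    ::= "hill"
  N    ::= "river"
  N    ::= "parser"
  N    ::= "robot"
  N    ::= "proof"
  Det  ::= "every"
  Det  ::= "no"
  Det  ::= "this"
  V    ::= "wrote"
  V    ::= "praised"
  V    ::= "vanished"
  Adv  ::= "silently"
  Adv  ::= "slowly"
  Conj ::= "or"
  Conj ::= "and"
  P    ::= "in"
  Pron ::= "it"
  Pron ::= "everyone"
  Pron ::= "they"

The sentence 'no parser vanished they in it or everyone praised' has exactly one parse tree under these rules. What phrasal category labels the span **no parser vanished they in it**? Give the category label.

[S [S [NP [Det no] [N parser]] [VP [VP [V vanished] [NP [Pron they]]] [PP [P in] [NP [Pron it]]]]] [Conj or] [S [NP [Pron everyone]] [VP [V praised]]]]
The span 'no parser vanished they in it' is the S node built by S → NP VP.

S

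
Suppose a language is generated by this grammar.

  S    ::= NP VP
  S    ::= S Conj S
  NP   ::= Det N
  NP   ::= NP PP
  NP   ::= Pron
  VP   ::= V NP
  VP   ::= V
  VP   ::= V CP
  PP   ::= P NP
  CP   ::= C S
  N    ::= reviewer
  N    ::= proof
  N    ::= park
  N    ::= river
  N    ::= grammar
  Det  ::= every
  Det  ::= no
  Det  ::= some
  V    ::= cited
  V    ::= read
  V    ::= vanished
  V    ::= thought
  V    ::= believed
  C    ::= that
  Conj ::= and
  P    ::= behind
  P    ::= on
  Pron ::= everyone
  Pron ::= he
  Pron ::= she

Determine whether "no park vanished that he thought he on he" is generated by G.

S
  NP
    Det: no
    N: park
  VP
    V: vanished
    CP
      C: that
      S
        NP
          Pron: he
        VP
          V: thought
          NP
            NP
              Pron: he
            PP
              P: on
              NP
                Pron: he
Each bracket corresponds to one application of a listed rule, so the string is derivable from S.

Grammatical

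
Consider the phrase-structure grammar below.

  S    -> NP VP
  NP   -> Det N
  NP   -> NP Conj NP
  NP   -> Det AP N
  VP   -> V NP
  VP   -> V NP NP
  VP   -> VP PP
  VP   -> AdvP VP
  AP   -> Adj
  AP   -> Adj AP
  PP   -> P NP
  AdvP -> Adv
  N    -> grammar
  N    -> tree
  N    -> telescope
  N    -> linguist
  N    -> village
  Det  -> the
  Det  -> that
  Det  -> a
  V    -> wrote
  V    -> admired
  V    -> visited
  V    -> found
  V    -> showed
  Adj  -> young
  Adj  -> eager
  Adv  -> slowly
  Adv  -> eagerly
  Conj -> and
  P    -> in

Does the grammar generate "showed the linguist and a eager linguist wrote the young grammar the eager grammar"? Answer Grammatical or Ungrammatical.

For S → NP VP, no prefix of the string parses as an NP.

Ungrammatical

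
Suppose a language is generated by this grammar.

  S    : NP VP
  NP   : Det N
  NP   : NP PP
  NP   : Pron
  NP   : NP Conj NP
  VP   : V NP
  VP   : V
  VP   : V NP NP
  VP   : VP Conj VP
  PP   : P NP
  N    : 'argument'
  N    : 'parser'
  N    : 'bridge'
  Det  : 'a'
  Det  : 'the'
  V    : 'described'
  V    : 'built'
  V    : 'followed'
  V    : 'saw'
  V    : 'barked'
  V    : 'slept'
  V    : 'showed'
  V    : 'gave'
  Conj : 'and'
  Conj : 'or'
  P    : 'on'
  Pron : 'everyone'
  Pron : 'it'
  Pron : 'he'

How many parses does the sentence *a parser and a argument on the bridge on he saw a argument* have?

Two of the 5 distinct bracketings:
[S [NP [NP [NP [Det a] [N parser]] [Conj and] [NP [Det a] [N argument]]] [PP [P on] [NP [NP [Det the] [N bridge]] [PP [P on] [NP [Pron he]]]]]] [VP [V saw] [NP [Det a] [N argument]]]]
[S [NP [NP [NP [NP [Det a] [N parser]] [Conj and] [NP [Det a] [N argument]]] [PP [P on] [NP [Det the] [N bridge]]]] [PP [P on] [NP [Pron he]]]] [VP [V saw] [NP [Det a] [N argument]]]]
The trees differ in how a recursive rule is bracketed over the same span.

5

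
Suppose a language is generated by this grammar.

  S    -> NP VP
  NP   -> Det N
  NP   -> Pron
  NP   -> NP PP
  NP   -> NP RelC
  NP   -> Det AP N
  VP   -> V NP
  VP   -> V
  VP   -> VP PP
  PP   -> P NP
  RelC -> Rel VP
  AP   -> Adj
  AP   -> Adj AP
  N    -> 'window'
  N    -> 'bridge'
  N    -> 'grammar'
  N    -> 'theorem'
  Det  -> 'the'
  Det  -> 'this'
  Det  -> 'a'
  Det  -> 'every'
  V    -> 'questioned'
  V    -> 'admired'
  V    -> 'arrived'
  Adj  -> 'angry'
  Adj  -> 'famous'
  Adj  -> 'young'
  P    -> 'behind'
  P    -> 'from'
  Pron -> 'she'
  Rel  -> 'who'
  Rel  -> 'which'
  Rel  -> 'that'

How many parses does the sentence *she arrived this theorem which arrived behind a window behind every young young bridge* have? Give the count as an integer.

Two of the 9 distinct bracketings:
[S [NP [Pron she]] [VP [V arrived] [NP [NP [NP [Det this] [N theorem]] [RelC [Rel which] [VP [V arrived]]]] [PP [P behind] [NP [NP [Det a] [N window]] [PP [P behind] [NP [Det every] [AP [Adj young] [AP [Adj young]]] [N bridge]]]]]]]]
[S [NP [Pron she]] [VP [V arrived] [NP [NP [NP [NP [Det this] [N theorem]] [RelC [Rel which] [VP [V arrived]]]] [PP [P behind] [NP [Det a] [N window]]]] [PP [P behind] [NP [Det every] [AP [Adj young] [AP [Adj young]]] [N bridge]]]]]]
The trees differ in how a recursive rule is bracketed over the same span.

9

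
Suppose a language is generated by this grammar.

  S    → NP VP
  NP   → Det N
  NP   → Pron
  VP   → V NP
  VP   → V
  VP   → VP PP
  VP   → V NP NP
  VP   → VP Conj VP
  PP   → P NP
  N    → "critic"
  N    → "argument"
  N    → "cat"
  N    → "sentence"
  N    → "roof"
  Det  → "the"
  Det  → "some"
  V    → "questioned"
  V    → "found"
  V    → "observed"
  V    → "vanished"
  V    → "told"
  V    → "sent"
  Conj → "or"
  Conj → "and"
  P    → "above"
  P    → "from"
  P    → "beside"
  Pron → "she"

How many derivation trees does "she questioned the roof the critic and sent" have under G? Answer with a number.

1

[S [NP [Pron she]] [VP [VP [V questioned] [NP [Det the] [N roof]] [NP [Det the] [N critic]]] [Conj and] [VP [V sent]]]]
No rule offers an alternative attachment or grouping for any span, so this is the only derivation.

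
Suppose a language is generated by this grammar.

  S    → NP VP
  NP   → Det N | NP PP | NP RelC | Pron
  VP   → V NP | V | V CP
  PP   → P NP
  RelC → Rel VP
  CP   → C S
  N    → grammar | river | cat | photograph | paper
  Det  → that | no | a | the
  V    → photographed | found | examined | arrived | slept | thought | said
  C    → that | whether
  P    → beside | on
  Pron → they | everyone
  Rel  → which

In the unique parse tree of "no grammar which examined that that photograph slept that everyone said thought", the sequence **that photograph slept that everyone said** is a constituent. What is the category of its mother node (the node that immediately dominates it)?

S
  NP
    NP
      Det: no
      N: grammar
    RelC
      Rel: which
      VP
        V: examined
        CP
          C: that
          S
            NP
              Det: that
              N: photograph
            VP
              V: slept
              CP
                C: that
                S
                  NP
                    Pron: everyone
                  VP
                    V: said
  VP
    V: thought
The span 'that photograph slept that everyone said' is the S node built by S → NP VP.
Its mother is the CP built by CP → C S.

CP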